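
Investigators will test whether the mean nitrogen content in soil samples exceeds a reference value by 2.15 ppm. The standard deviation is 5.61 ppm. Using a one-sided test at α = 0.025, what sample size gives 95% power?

For a one-sample z-test, n = ((z_α + z_β)·σ/δ)².
z_α = 1.960 (one-sided α = 0.025); z_β = 1.645 (power 95% → β = 0.05).
n = (3.605 × 5.61 / 2.15)² = 88.48
Round up: n = 89.

89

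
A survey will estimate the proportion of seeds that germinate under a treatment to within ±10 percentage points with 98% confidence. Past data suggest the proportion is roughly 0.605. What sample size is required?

For a proportion with margin E = 0.1 at 98% confidence, z = 2.326.
n = p̂(1−p̂)(z/E)² = 0.605 × 0.395 × (2.326/0.1)² = 129.29
Round up: n = 130.

130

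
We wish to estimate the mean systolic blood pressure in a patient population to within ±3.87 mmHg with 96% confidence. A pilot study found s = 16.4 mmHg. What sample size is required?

n = 76

For a mean, the margin of error is E = z·σ/√n, so n = (zσ/E)².
At 96% confidence, z = 2.054.
n = (2.054 × 16.4 / 3.87)² = 75.76
Round up: n = 76.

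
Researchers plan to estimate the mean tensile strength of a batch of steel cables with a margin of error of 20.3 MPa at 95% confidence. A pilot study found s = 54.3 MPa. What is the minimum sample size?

For a mean, the margin of error is E = z·σ/√n, so n = (zσ/E)².
At 95% confidence, z = 1.960.
n = (1.960 × 54.3 / 20.3)² = 27.49
Round up: n = 28.

28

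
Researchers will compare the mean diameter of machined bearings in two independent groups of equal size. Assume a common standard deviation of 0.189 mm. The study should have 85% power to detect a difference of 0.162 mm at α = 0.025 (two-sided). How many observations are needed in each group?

30 per group

For two equal groups, n per group = 2·((z_{α/2} + z_β)·σ/δ)².
z_{α/2} = 2.241; z_β = 1.036 (power 85%).
n = 2 × (3.277 × 0.189 / 0.162)² = 2 × 14.62 = 29.24
Round up: n = 30 per group.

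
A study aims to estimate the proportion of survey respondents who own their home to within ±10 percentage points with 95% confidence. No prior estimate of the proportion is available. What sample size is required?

For a proportion with margin E = 0.1 at 95% confidence, z = 1.960.
With no prior estimate, use p = 0.5, which maximizes p(1−p) at 0.25.
n = 0.25 × (z/E)² = 0.25 × (1.960/0.1)² = 96.04
Round up: n = 97.

n = 97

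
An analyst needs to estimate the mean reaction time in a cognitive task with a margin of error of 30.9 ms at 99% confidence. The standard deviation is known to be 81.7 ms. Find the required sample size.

47

For a mean, the margin of error is E = z·σ/√n, so n = (zσ/E)².
At 99% confidence, z = 2.576.
n = (2.576 × 81.7 / 30.9)² = 46.39
Round up: n = 47.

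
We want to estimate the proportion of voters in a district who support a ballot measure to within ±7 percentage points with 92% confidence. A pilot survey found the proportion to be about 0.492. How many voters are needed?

For a proportion with margin E = 0.07 at 92% confidence, z = 1.751.
n = p̂(1−p̂)(z/E)² = 0.492 × 0.508 × (1.751/0.07)² = 156.39
Round up: n = 157.

n = 157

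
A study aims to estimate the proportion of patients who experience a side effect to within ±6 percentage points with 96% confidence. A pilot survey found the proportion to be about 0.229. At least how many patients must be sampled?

n = 207

For a proportion with margin E = 0.06 at 96% confidence, z = 2.054.
n = p̂(1−p̂)(z/E)² = 0.229 × 0.771 × (2.054/0.06)² = 206.91
Round up: n = 207.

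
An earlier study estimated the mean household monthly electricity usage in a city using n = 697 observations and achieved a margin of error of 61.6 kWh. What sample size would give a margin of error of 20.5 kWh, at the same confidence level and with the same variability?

Margin of error scales as 1/√n, so n₂ = n₁·(E₁/E₂)².
n₂ = 697 × (61.6/20.5)² = 697 × 9.029 = 6293.21
Round up: n₂ = 6294.

n = 6294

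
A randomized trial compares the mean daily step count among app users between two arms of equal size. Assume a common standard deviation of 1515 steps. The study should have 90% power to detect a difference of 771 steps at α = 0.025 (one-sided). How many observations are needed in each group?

82 per group

For two equal groups, n per group = 2·((z_α + z_β)·σ/δ)².
z_α = 1.960; z_β = 1.282 (power 90%).
n = 2 × (3.242 × 1515 / 771)² = 2 × 40.58 = 81.16
Round up: n = 82 per group.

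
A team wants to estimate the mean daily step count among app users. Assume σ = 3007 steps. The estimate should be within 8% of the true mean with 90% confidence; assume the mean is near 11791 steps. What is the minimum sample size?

28

For a mean, the margin of error is E = z·σ/√n, so n = (zσ/E)².
At 90% confidence, z = 1.645.
E = 8% of 11791 = 943.3 steps.
n = (1.645 × 3007 / 943.3)² = 27.50
Round up: n = 28.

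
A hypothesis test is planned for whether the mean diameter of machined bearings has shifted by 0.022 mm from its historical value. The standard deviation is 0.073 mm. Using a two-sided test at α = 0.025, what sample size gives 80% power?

105

For a one-sample z-test, n = ((z_{α/2} + z_β)·σ/δ)².
z_{α/2} = 2.241 (two-sided α = 0.025); z_β = 0.842 (power 80% → β = 0.2).
n = (3.083 × 0.073 / 0.022)² = 104.65
Round up: n = 105.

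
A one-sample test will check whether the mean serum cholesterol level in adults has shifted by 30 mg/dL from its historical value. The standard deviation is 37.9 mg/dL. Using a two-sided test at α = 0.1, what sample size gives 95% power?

For a one-sample z-test, n = ((z_{α/2} + z_β)·σ/δ)².
z_{α/2} = 1.645 (two-sided α = 0.1); z_β = 1.645 (power 95% → β = 0.05).
n = (3.290 × 37.9 / 30)² = 17.28
Round up: n = 18.

18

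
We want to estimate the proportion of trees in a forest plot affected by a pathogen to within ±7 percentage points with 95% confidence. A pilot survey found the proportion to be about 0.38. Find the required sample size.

For a proportion with margin E = 0.07 at 95% confidence, z = 1.960.
n = p̂(1−p̂)(z/E)² = 0.38 × 0.62 × (1.960/0.07)² = 184.71
Round up: n = 185.

185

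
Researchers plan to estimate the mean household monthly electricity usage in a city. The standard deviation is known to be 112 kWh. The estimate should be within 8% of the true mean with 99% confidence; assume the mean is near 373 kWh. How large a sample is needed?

For a mean, the margin of error is E = z·σ/√n, so n = (zσ/E)².
At 99% confidence, z = 2.576.
E = 8% of 373 = 29.84 kWh.
n = (2.576 × 112 / 29.84)² = 93.48
Round up: n = 94.

n = 94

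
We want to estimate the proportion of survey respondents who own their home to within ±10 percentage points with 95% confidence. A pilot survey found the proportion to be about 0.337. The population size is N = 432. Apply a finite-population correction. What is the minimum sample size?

For a proportion with margin E = 0.1 at 95% confidence, z = 1.960.
n = p̂(1−p̂)(z/E)² = 0.337 × 0.663 × (1.960/0.1)² = 85.83 — call this n₀.
Finite-population correction with N = 432: n = n₀ / (1 + (n₀−1)/N) = 85.83 / 1.196 = 71.76
Round up: n = 72.

n = 72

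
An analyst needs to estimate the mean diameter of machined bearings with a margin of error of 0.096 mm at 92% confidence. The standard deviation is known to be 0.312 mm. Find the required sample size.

33

For a mean, the margin of error is E = z·σ/√n, so n = (zσ/E)².
At 92% confidence, z = 1.751.
n = (1.751 × 0.312 / 0.096)² = 32.38
Round up: n = 33.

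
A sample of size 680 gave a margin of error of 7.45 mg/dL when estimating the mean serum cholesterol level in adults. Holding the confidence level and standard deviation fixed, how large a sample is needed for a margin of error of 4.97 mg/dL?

Margin of error scales as 1/√n, so n₂ = n₁·(E₁/E₂)².
n₂ = 680 × (7.45/4.97)² = 680 × 2.247 = 1527.96
Round up: n₂ = 1528.

1528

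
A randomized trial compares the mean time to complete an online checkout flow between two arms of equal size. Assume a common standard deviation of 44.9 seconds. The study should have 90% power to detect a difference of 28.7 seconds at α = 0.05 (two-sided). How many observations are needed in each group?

52 per group

For two equal groups, n per group = 2·((z_{α/2} + z_β)·σ/δ)².
z_{α/2} = 1.960; z_β = 1.282 (power 90%).
n = 2 × (3.242 × 44.9 / 28.7)² = 2 × 25.72 = 51.44
Round up: n = 52 per group.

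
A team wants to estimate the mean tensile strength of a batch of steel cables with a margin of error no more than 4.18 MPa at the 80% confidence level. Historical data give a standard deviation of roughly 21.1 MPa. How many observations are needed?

n = 42

For a mean, the margin of error is E = z·σ/√n, so n = (zσ/E)².
At 80% confidence, z = 1.282.
n = (1.282 × 21.1 / 4.18)² = 41.88
Round up: n = 42.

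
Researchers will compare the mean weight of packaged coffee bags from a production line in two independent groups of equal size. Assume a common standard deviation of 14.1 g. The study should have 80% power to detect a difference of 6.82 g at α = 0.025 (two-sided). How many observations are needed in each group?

82 per group

For two equal groups, n per group = 2·((z_{α/2} + z_β)·σ/δ)².
z_{α/2} = 2.241; z_β = 0.842 (power 80%).
n = 2 × (3.083 × 14.1 / 6.82)² = 2 × 40.63 = 81.26
Round up: n = 82 per group.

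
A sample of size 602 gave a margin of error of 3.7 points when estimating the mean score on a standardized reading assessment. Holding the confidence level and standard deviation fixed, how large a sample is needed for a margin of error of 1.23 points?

Margin of error scales as 1/√n, so n₂ = n₁·(E₁/E₂)².
n₂ = 602 × (3.7/1.23)² = 602 × 9.049 = 5447.50
Round up: n₂ = 5448.

n = 5448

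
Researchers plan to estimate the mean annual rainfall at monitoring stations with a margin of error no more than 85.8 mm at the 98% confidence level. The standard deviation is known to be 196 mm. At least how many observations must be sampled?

29

For a mean, the margin of error is E = z·σ/√n, so n = (zσ/E)².
At 98% confidence, z = 2.326.
n = (2.326 × 196 / 85.8)² = 28.23
Round up: n = 29.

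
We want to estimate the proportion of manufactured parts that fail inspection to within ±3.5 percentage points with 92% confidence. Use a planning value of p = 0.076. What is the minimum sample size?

For a proportion with margin E = 0.035 at 92% confidence, z = 1.751.
n = p̂(1−p̂)(z/E)² = 0.076 × 0.924 × (1.751/0.035)² = 175.76
Round up: n = 176.

n = 176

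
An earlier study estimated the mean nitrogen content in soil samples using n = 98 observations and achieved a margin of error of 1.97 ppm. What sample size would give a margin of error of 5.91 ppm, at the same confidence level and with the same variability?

Margin of error scales as 1/√n, so n₂ = n₁·(E₁/E₂)².
n₂ = 98 × (1.97/5.91)² = 98 × 0.1111 = 10.89
Round up: n₂ = 11.

n = 11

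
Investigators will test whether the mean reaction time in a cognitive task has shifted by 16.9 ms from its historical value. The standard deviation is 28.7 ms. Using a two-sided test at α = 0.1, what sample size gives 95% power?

For a one-sample z-test, n = ((z_{α/2} + z_β)·σ/δ)².
z_{α/2} = 1.645 (two-sided α = 0.1); z_β = 1.645 (power 95% → β = 0.05).
n = (3.290 × 28.7 / 16.9)² = 31.22
Round up: n = 32.

32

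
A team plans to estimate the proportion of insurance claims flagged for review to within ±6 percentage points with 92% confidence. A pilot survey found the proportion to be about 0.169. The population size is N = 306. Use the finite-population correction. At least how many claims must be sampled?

87

For a proportion with margin E = 0.06 at 92% confidence, z = 1.751.
n = p̂(1−p̂)(z/E)² = 0.169 × 0.831 × (1.751/0.06)² = 119.61 — call this n₀.
Finite-population correction with N = 306: n = n₀ / (1 + (n₀−1)/N) = 119.61 / 1.388 = 86.17
Round up: n = 87.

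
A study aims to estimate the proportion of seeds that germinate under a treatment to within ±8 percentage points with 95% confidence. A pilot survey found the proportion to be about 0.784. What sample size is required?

102

For a proportion with margin E = 0.08 at 95% confidence, z = 1.960.
n = p̂(1−p̂)(z/E)² = 0.784 × 0.216 × (1.960/0.08)² = 101.65
Round up: n = 102.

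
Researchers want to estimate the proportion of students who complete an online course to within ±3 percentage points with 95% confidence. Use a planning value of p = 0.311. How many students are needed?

For a proportion with margin E = 0.03 at 95% confidence, z = 1.960.
n = p̂(1−p̂)(z/E)² = 0.311 × 0.689 × (1.960/0.03)² = 914.64
Round up: n = 915.

915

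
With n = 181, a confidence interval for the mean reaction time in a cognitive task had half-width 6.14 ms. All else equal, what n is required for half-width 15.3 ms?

30

Margin of error scales as 1/√n, so n₂ = n₁·(E₁/E₂)².
n₂ = 181 × (6.14/15.3)² = 181 × 0.161 = 29.14
Round up: n₂ = 30.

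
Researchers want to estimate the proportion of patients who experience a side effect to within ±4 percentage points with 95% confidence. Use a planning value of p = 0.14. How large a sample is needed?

290

For a proportion with margin E = 0.04 at 95% confidence, z = 1.960.
n = p̂(1−p̂)(z/E)² = 0.14 × 0.86 × (1.960/0.04)² = 289.08
Round up: n = 290.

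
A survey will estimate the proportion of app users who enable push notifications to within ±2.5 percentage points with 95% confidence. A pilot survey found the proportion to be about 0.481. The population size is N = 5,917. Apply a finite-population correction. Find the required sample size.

For a proportion with margin E = 0.025 at 95% confidence, z = 1.960.
n = p̂(1−p̂)(z/E)² = 0.481 × 0.519 × (1.960/0.025)² = 1534.42 — call this n₀.
Finite-population correction with N = 5,917: n = n₀ / (1 + (n₀−1)/N) = 1534.42 / 1.259 = 1218.76
Round up: n = 1219.

n = 1219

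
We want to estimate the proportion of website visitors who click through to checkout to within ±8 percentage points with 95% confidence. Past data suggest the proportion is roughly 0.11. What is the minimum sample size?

n = 59

For a proportion with margin E = 0.08 at 95% confidence, z = 1.960.
n = p̂(1−p̂)(z/E)² = 0.11 × 0.89 × (1.960/0.08)² = 58.76
Round up: n = 59.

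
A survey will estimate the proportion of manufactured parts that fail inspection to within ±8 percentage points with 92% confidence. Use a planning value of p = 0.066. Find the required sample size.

For a proportion with margin E = 0.08 at 92% confidence, z = 1.751.
n = p̂(1−p̂)(z/E)² = 0.066 × 0.934 × (1.751/0.08)² = 29.53
Round up: n = 30.

n = 30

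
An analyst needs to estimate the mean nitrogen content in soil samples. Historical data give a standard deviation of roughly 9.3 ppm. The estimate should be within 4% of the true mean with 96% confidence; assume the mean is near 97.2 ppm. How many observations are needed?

25

For a mean, the margin of error is E = z·σ/√n, so n = (zσ/E)².
At 96% confidence, z = 2.054.
E = 4% of 97.2 = 3.888 ppm.
n = (2.054 × 9.3 / 3.888)² = 24.14
Round up: n = 25.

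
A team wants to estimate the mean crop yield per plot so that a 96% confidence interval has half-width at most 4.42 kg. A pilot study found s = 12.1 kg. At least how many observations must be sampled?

For a mean, the margin of error is E = z·σ/√n, so n = (zσ/E)².
At 96% confidence, z = 2.054.
n = (2.054 × 12.1 / 4.42)² = 31.62
Round up: n = 32.

32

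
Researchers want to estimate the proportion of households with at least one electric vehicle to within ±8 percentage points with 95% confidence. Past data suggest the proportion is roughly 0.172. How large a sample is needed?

For a proportion with margin E = 0.08 at 95% confidence, z = 1.960.
n = p̂(1−p̂)(z/E)² = 0.172 × 0.828 × (1.960/0.08)² = 85.49
Round up: n = 86.

86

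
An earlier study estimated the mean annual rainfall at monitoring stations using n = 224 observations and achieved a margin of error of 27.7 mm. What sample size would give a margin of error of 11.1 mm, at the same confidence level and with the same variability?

Margin of error scales as 1/√n, so n₂ = n₁·(E₁/E₂)².
n₂ = 224 × (27.7/11.1)² = 224 × 6.227 = 1394.85
Round up: n₂ = 1395.

1395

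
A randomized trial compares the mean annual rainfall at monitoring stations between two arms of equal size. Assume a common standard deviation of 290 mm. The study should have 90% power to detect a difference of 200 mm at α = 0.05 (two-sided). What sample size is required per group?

For two equal groups, n per group = 2·((z_{α/2} + z_β)·σ/δ)².
z_{α/2} = 1.960; z_β = 1.282 (power 90%).
n = 2 × (3.242 × 290 / 200)² = 2 × 22.10 = 44.20
Round up: n = 45 per group.

45 per group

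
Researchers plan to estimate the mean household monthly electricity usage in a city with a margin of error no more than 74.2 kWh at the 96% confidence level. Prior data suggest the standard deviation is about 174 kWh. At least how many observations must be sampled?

n = 24

For a mean, the margin of error is E = z·σ/√n, so n = (zσ/E)².
At 96% confidence, z = 2.054.
n = (2.054 × 174 / 74.2)² = 23.20
Round up: n = 24.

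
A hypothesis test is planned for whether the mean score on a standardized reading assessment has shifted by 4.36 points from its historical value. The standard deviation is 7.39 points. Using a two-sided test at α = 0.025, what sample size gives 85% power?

n = 31

For a one-sample z-test, n = ((z_{α/2} + z_β)·σ/δ)².
z_{α/2} = 2.241 (two-sided α = 0.025); z_β = 1.036 (power 85% → β = 0.15).
n = (3.277 × 7.39 / 4.36)² = 30.85
Round up: n = 31.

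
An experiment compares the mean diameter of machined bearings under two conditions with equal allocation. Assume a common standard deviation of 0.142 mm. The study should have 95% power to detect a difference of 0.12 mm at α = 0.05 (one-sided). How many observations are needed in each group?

For two equal groups, n per group = 2·((z_α + z_β)·σ/δ)².
z_α = 1.645; z_β = 1.645 (power 95%).
n = 2 × (3.290 × 0.142 / 0.12)² = 2 × 15.16 = 30.32
Round up: n = 31 per group.

31 per group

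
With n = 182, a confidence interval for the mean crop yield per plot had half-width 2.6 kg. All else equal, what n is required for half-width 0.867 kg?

Margin of error scales as 1/√n, so n₂ = n₁·(E₁/E₂)².
n₂ = 182 × (2.6/0.867)² = 182 × 8.993 = 1636.73
Round up: n₂ = 1637.

1637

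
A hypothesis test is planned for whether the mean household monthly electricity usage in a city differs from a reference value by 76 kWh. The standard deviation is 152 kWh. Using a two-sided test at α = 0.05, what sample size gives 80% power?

For a one-sample z-test, n = ((z_{α/2} + z_β)·σ/δ)².
z_{α/2} = 1.960 (two-sided α = 0.05); z_β = 0.842 (power 80% → β = 0.2).
n = (2.802 × 152 / 76)² = 31.40
Round up: n = 32.

32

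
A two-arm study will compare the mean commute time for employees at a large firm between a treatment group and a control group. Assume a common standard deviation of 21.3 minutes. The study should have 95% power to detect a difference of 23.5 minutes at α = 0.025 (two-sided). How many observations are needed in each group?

For two equal groups, n per group = 2·((z_{α/2} + z_β)·σ/δ)².
z_{α/2} = 2.241; z_β = 1.645 (power 95%).
n = 2 × (3.886 × 21.3 / 23.5)² = 2 × 12.41 = 24.82
Round up: n = 25 per group.

25 per group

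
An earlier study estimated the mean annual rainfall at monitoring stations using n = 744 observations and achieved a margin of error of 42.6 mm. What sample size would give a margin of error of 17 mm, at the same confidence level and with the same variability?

Margin of error scales as 1/√n, so n₂ = n₁·(E₁/E₂)².
n₂ = 744 × (42.6/17)² = 744 × 6.279 = 4671.58
Round up: n₂ = 4672.

4672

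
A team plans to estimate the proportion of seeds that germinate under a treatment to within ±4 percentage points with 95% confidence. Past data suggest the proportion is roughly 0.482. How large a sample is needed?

600

For a proportion with margin E = 0.04 at 95% confidence, z = 1.960.
n = p̂(1−p̂)(z/E)² = 0.482 × 0.518 × (1.960/0.04)² = 599.47
Round up: n = 600.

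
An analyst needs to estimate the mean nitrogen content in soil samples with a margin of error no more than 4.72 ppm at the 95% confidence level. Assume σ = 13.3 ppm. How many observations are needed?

31

For a mean, the margin of error is E = z·σ/√n, so n = (zσ/E)².
At 95% confidence, z = 1.960.
n = (1.960 × 13.3 / 4.72)² = 30.50
Round up: n = 31.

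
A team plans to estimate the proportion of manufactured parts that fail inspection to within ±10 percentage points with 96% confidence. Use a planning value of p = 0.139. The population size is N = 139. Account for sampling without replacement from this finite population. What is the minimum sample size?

n = 38

For a proportion with margin E = 0.1 at 96% confidence, z = 2.054.
n = p̂(1−p̂)(z/E)² = 0.139 × 0.861 × (2.054/0.1)² = 50.49 — call this n₀.
Finite-population correction with N = 139: n = n₀ / (1 + (n₀−1)/N) = 50.49 / 1.356 = 37.23
Round up: n = 38.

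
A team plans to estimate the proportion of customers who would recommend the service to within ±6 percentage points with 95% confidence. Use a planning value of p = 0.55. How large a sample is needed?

For a proportion with margin E = 0.06 at 95% confidence, z = 1.960.
n = p̂(1−p̂)(z/E)² = 0.55 × 0.45 × (1.960/0.06)² = 264.11
Round up: n = 265.

n = 265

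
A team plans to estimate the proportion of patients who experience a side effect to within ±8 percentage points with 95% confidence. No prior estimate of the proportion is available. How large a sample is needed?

n = 151

For a proportion with margin E = 0.08 at 95% confidence, z = 1.960.
With no prior estimate, use p = 0.5, which maximizes p(1−p) at 0.25.
n = 0.25 × (z/E)² = 0.25 × (1.960/0.08)² = 150.06
Round up: n = 151.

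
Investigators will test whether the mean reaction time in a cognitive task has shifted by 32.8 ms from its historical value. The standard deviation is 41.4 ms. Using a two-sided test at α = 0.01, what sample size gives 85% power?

21

For a one-sample z-test, n = ((z_{α/2} + z_β)·σ/δ)².
z_{α/2} = 2.576 (two-sided α = 0.01); z_β = 1.036 (power 85% → β = 0.15).
n = (3.612 × 41.4 / 32.8)² = 20.78
Round up: n = 21.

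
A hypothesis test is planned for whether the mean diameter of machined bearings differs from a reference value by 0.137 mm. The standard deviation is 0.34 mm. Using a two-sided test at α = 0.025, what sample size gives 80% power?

For a one-sample z-test, n = ((z_{α/2} + z_β)·σ/δ)².
z_{α/2} = 2.241 (two-sided α = 0.025); z_β = 0.842 (power 80% → β = 0.2).
n = (3.083 × 0.34 / 0.137)² = 58.54
Round up: n = 59.

59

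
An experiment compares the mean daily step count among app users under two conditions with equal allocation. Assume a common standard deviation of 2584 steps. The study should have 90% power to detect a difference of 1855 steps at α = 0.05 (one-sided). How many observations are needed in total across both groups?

For two equal groups, n per group = 2·((z_α + z_β)·σ/δ)².
z_α = 1.645; z_β = 1.282 (power 90%).
n = 2 × (2.927 × 2584 / 1855)² = 2 × 16.62 = 33.24
Round up: n = 34 per group.
Total across both groups: 2 × 34 = 68.

68 total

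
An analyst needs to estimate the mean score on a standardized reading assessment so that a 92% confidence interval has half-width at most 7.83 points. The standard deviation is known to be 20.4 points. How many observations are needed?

21

For a mean, the margin of error is E = z·σ/√n, so n = (zσ/E)².
At 92% confidence, z = 1.751.
n = (1.751 × 20.4 / 7.83)² = 20.81
Round up: n = 21.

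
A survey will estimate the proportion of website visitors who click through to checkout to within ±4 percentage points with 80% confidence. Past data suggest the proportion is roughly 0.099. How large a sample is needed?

n = 92

For a proportion with margin E = 0.04 at 80% confidence, z = 1.282.
n = p̂(1−p̂)(z/E)² = 0.099 × 0.901 × (1.282/0.04)² = 91.63
Round up: n = 92.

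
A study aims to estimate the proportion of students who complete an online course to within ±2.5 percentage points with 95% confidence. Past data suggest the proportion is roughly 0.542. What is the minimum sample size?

1526

For a proportion with margin E = 0.025 at 95% confidence, z = 1.960.
n = p̂(1−p̂)(z/E)² = 0.542 × 0.458 × (1.960/0.025)² = 1525.80
Round up: n = 1526.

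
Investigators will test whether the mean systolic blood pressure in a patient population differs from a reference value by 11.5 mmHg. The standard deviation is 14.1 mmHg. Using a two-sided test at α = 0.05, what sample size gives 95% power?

For a one-sample z-test, n = ((z_{α/2} + z_β)·σ/δ)².
z_{α/2} = 1.960 (two-sided α = 0.05); z_β = 1.645 (power 95% → β = 0.05).
n = (3.605 × 14.1 / 11.5)² = 19.54
Round up: n = 20.

20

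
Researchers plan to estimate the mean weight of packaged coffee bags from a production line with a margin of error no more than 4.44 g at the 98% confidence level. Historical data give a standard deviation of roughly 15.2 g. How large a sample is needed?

n = 64

For a mean, the margin of error is E = z·σ/√n, so n = (zσ/E)².
At 98% confidence, z = 2.326.
n = (2.326 × 15.2 / 4.44)² = 63.41
Round up: n = 64.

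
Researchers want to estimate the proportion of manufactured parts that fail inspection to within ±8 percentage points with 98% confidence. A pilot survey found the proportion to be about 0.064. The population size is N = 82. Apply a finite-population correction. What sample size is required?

For a proportion with margin E = 0.08 at 98% confidence, z = 2.326.
n = p̂(1−p̂)(z/E)² = 0.064 × 0.936 × (2.326/0.08)² = 50.64 — call this n₀.
Finite-population correction with N = 82: n = n₀ / (1 + (n₀−1)/N) = 50.64 / 1.605 = 31.55
Round up: n = 32.

32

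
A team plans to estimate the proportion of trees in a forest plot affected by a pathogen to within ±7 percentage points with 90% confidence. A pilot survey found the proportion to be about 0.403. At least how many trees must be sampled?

n = 133

For a proportion with margin E = 0.07 at 90% confidence, z = 1.645.
n = p̂(1−p̂)(z/E)² = 0.403 × 0.597 × (1.645/0.07)² = 132.87
Round up: n = 133.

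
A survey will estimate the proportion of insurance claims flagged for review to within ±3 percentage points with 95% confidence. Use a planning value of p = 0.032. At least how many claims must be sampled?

133

For a proportion with margin E = 0.03 at 95% confidence, z = 1.960.
n = p̂(1−p̂)(z/E)² = 0.032 × 0.968 × (1.960/0.03)² = 132.22
Round up: n = 133.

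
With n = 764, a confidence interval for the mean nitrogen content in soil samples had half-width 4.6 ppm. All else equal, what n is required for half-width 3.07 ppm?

Margin of error scales as 1/√n, so n₂ = n₁·(E₁/E₂)².
n₂ = 764 × (4.6/3.07)² = 764 × 2.245 = 1715.18
Round up: n₂ = 1716.

n = 1716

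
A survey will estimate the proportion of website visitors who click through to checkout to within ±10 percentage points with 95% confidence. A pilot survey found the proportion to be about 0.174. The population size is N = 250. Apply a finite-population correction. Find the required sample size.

For a proportion with margin E = 0.1 at 95% confidence, z = 1.960.
n = p̂(1−p̂)(z/E)² = 0.174 × 0.826 × (1.960/0.1)² = 55.21 — call this n₀.
Finite-population correction with N = 250: n = n₀ / (1 + (n₀−1)/N) = 55.21 / 1.217 = 45.37
Round up: n = 46.

n = 46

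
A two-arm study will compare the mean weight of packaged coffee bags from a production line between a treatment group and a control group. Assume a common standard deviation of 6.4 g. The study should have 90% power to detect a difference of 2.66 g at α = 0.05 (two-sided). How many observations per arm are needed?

For two equal groups, n per group = 2·((z_{α/2} + z_β)·σ/δ)².
z_{α/2} = 1.960; z_β = 1.282 (power 90%).
n = 2 × (3.242 × 6.4 / 2.66)² = 2 × 60.84 = 121.68
Round up: n = 122 per group.

122 per group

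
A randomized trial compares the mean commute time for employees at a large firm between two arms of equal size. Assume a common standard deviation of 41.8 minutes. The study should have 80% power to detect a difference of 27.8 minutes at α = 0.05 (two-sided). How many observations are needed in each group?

For two equal groups, n per group = 2·((z_{α/2} + z_β)·σ/δ)².
z_{α/2} = 1.960; z_β = 0.842 (power 80%).
n = 2 × (2.802 × 41.8 / 27.8)² = 2 × 17.75 = 35.50
Round up: n = 36 per group.

36 per group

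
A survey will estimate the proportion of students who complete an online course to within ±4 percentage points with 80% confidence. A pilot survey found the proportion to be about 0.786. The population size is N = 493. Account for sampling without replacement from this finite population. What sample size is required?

For a proportion with margin E = 0.04 at 80% confidence, z = 1.282.
n = p̂(1−p̂)(z/E)² = 0.786 × 0.214 × (1.282/0.04)² = 172.78 — call this n₀.
Finite-population correction with N = 493: n = n₀ / (1 + (n₀−1)/N) = 172.78 / 1.348 = 128.18
Round up: n = 129.

129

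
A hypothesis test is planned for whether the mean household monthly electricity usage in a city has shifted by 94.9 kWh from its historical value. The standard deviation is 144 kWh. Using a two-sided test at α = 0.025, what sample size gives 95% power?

For a one-sample z-test, n = ((z_{α/2} + z_β)·σ/δ)².
z_{α/2} = 2.241 (two-sided α = 0.025); z_β = 1.645 (power 95% → β = 0.05).
n = (3.886 × 144 / 94.9)² = 34.77
Round up: n = 35.

35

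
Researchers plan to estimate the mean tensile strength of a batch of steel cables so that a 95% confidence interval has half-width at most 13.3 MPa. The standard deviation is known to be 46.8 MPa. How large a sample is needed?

48

For a mean, the margin of error is E = z·σ/√n, so n = (zσ/E)².
At 95% confidence, z = 1.960.
n = (1.960 × 46.8 / 13.3)² = 47.57
Round up: n = 48.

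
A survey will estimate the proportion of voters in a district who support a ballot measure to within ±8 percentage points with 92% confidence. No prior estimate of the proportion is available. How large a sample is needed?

For a proportion with margin E = 0.08 at 92% confidence, z = 1.751.
With no prior estimate, use p = 0.5, which maximizes p(1−p) at 0.25.
n = 0.25 × (z/E)² = 0.25 × (1.751/0.08)² = 119.77
Round up: n = 120.

120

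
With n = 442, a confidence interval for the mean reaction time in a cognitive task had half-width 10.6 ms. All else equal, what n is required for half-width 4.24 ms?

n = 2763

Margin of error scales as 1/√n, so n₂ = n₁·(E₁/E₂)².
n₂ = 442 × (10.6/4.24)² = 442 × 6.25 = 2762.50
Round up: n₂ = 2763.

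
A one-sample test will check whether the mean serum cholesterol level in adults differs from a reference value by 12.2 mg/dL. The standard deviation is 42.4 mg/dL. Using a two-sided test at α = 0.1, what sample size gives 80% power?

For a one-sample z-test, n = ((z_{α/2} + z_β)·σ/δ)².
z_{α/2} = 1.645 (two-sided α = 0.1); z_β = 0.842 (power 80% → β = 0.2).
n = (2.487 × 42.4 / 12.2)² = 74.71
Round up: n = 75.

75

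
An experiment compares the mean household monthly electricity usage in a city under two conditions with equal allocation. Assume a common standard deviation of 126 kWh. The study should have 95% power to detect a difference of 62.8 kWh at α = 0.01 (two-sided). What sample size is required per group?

For two equal groups, n per group = 2·((z_{α/2} + z_β)·σ/δ)².
z_{α/2} = 2.576; z_β = 1.645 (power 95%).
n = 2 × (4.221 × 126 / 62.8)² = 2 × 71.72 = 143.44
Round up: n = 144 per group.

144 per group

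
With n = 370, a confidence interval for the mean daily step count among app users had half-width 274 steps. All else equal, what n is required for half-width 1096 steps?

Margin of error scales as 1/√n, so n₂ = n₁·(E₁/E₂)².
n₂ = 370 × (274/1096)² = 370 × 0.0625 = 23.12
Round up: n₂ = 24.

24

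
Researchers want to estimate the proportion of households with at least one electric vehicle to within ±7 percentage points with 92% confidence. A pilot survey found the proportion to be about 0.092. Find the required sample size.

For a proportion with margin E = 0.07 at 92% confidence, z = 1.751.
n = p̂(1−p̂)(z/E)² = 0.092 × 0.908 × (1.751/0.07)² = 52.27
Round up: n = 53.

53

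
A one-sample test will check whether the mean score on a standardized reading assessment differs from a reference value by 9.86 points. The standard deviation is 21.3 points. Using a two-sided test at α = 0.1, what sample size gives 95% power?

For a one-sample z-test, n = ((z_{α/2} + z_β)·σ/δ)².
z_{α/2} = 1.645 (two-sided α = 0.1); z_β = 1.645 (power 95% → β = 0.05).
n = (3.290 × 21.3 / 9.86)² = 50.51
Round up: n = 51.

51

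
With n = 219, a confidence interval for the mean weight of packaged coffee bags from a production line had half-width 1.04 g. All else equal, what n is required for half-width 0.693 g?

494

Margin of error scales as 1/√n, so n₂ = n₁·(E₁/E₂)².
n₂ = 219 × (1.04/0.693)² = 219 × 2.252 = 493.19
Round up: n₂ = 494.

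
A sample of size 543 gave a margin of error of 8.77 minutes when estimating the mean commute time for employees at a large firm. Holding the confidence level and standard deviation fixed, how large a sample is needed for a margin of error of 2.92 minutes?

Margin of error scales as 1/√n, so n₂ = n₁·(E₁/E₂)².
n₂ = 543 × (8.77/2.92)² = 543 × 9.021 = 4898.40
Round up: n₂ = 4899.

4899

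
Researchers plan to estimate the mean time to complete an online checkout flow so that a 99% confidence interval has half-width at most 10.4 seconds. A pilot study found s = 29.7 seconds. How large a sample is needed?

n = 55

For a mean, the margin of error is E = z·σ/√n, so n = (zσ/E)².
At 99% confidence, z = 2.576.
n = (2.576 × 29.7 / 10.4)² = 54.12
Round up: n = 55.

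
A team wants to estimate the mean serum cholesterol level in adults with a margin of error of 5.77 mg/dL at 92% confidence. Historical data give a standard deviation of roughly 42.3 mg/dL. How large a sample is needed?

n = 165

For a mean, the margin of error is E = z·σ/√n, so n = (zσ/E)².
At 92% confidence, z = 1.751.
n = (1.751 × 42.3 / 5.77)² = 164.78
Round up: n = 165.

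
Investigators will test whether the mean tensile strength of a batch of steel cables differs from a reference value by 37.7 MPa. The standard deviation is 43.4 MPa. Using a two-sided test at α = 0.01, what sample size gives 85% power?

For a one-sample z-test, n = ((z_{α/2} + z_β)·σ/δ)².
z_{α/2} = 2.576 (two-sided α = 0.01); z_β = 1.036 (power 85% → β = 0.15).
n = (3.612 × 43.4 / 37.7)² = 17.29
Round up: n = 18.

18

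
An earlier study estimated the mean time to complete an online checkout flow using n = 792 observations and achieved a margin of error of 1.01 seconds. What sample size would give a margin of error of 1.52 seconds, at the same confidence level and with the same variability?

Margin of error scales as 1/√n, so n₂ = n₁·(E₁/E₂)².
n₂ = 792 × (1.01/1.52)² = 792 × 0.4415 = 349.67
Round up: n₂ = 350.

350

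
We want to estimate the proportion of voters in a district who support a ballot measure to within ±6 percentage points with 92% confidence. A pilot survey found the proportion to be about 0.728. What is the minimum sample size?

For a proportion with margin E = 0.06 at 92% confidence, z = 1.751.
n = p̂(1−p̂)(z/E)² = 0.728 × 0.272 × (1.751/0.06)² = 168.64
Round up: n = 169.

169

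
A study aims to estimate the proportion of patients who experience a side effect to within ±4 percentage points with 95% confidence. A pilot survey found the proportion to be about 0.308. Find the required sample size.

For a proportion with margin E = 0.04 at 95% confidence, z = 1.960.
n = p̂(1−p̂)(z/E)² = 0.308 × 0.692 × (1.960/0.04)² = 511.74
Round up: n = 512.

n = 512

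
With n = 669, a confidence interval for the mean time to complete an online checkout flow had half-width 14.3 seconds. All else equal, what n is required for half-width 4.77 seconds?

Margin of error scales as 1/√n, so n₂ = n₁·(E₁/E₂)².
n₂ = 669 × (14.3/4.77)² = 669 × 8.987 = 6012.30
Round up: n₂ = 6013.

n = 6013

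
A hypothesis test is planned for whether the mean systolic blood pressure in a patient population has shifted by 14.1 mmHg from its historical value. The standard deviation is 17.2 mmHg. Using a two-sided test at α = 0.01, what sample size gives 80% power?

For a one-sample z-test, n = ((z_{α/2} + z_β)·σ/δ)².
z_{α/2} = 2.576 (two-sided α = 0.01); z_β = 0.842 (power 80% → β = 0.2).
n = (3.418 × 17.2 / 14.1)² = 17.38
Round up: n = 18.

18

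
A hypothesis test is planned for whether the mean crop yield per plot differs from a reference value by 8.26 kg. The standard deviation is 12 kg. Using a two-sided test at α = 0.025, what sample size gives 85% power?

23

For a one-sample z-test, n = ((z_{α/2} + z_β)·σ/δ)².
z_{α/2} = 2.241 (two-sided α = 0.025); z_β = 1.036 (power 85% → β = 0.15).
n = (3.277 × 12 / 8.26)² = 22.66
Round up: n = 23.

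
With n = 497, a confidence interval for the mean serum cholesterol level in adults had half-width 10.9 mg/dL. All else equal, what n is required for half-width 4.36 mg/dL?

3107

Margin of error scales as 1/√n, so n₂ = n₁·(E₁/E₂)².
n₂ = 497 × (10.9/4.36)² = 497 × 6.25 = 3106.25
Round up: n₂ = 3107.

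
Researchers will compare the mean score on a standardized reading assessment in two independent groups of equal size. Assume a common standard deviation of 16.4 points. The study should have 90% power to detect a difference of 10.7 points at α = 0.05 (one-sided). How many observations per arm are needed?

41 per group

For two equal groups, n per group = 2·((z_α + z_β)·σ/δ)².
z_α = 1.645; z_β = 1.282 (power 90%).
n = 2 × (2.927 × 16.4 / 10.7)² = 2 × 20.13 = 40.26
Round up: n = 41 per group.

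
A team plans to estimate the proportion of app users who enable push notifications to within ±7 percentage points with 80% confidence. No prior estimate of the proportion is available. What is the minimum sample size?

84

For a proportion with margin E = 0.07 at 80% confidence, z = 1.282.
With no prior estimate, use p = 0.5, which maximizes p(1−p) at 0.25.
n = 0.25 × (z/E)² = 0.25 × (1.282/0.07)² = 83.85
Round up: n = 84.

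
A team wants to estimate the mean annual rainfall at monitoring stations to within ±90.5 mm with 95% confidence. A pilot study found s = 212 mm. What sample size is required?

22

For a mean, the margin of error is E = z·σ/√n, so n = (zσ/E)².
At 95% confidence, z = 1.960.
n = (1.960 × 212 / 90.5)² = 21.08
Round up: n = 22.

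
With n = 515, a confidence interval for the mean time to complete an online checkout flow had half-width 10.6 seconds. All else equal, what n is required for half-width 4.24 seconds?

Margin of error scales as 1/√n, so n₂ = n₁·(E₁/E₂)².
n₂ = 515 × (10.6/4.24)² = 515 × 6.25 = 3218.75
Round up: n₂ = 3219.

n = 3219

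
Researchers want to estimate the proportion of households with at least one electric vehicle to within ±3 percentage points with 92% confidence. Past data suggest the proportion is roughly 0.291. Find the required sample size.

n = 703

For a proportion with margin E = 0.03 at 92% confidence, z = 1.751.
n = p̂(1−p̂)(z/E)² = 0.291 × 0.709 × (1.751/0.03)² = 702.86
Round up: n = 703.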